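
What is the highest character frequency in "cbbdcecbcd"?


Input: cbbdcecbcd
Character counts:
  'b': 3
  'c': 4
  'd': 2
  'e': 1
Maximum frequency: 4

4


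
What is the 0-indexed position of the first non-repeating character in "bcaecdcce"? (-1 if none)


Input: bcaecdcce
Character frequencies:
  'a': 1
  'b': 1
  'c': 4
  'd': 1
  'e': 2
Scanning left to right for freq == 1:
  Position 0 ('b'): unique! => answer = 0

0


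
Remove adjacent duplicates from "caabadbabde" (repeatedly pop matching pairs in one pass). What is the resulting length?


Input: caabadbabde
Stack-based adjacent duplicate removal:
  Read 'c': push. Stack: c
  Read 'a': push. Stack: ca
  Read 'a': matches stack top 'a' => pop. Stack: c
  Read 'b': push. Stack: cb
  Read 'a': push. Stack: cba
  Read 'd': push. Stack: cbad
  Read 'b': push. Stack: cbadb
  Read 'a': push. Stack: cbadba
  Read 'b': push. Stack: cbadbab
  Read 'd': push. Stack: cbadbabd
  Read 'e': push. Stack: cbadbabde
Final stack: "cbadbabde" (length 9)

9


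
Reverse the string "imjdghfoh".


Input: imjdghfoh
Reading characters right to left:
  Position 8: 'h'
  Position 7: 'o'
  Position 6: 'f'
  Position 5: 'h'
  Position 4: 'g'
  Position 3: 'd'
  Position 2: 'j'
  Position 1: 'm'
  Position 0: 'i'
Reversed: hofhgdjmi

hofhgdjmi


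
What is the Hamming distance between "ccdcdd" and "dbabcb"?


Comparing "ccdcdd" and "dbabcb" position by position:
  Position 0: 'c' vs 'd' => differ
  Position 1: 'c' vs 'b' => differ
  Position 2: 'd' vs 'a' => differ
  Position 3: 'c' vs 'b' => differ
  Position 4: 'd' vs 'c' => differ
  Position 5: 'd' vs 'b' => differ
Total differences (Hamming distance): 6

6


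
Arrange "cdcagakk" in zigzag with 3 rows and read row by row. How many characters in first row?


Zigzag "cdcagakk" into 3 rows:
Placing characters:
  'c' => row 0
  'd' => row 1
  'c' => row 2
  'a' => row 1
  'g' => row 0
  'a' => row 1
  'k' => row 2
  'k' => row 1
Rows:
  Row 0: "cg"
  Row 1: "daak"
  Row 2: "ck"
First row length: 2

2


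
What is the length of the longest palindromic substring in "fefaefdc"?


Input: "fefaefdc"
Checking substrings for palindromes:
  [0:3] "fef" (len 3) => palindrome
Longest palindromic substring: "fef" with length 3

3


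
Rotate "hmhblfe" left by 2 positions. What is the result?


Input: "hmhblfe", rotate left by 2
First 2 characters: "hm"
Remaining characters: "hblfe"
Concatenate remaining + first: "hblfe" + "hm" = "hblfehm"

hblfehm


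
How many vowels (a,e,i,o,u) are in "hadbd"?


Input: hadbd
Checking each character:
  'h' at position 0: consonant
  'a' at position 1: vowel (running total: 1)
  'd' at position 2: consonant
  'b' at position 3: consonant
  'd' at position 4: consonant
Total vowels: 1

1


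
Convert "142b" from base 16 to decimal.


Input: "142b" in base 16
Positional expansion:
  Digit '1' (value 1) x 16^3 = 4096
  Digit '4' (value 4) x 16^2 = 1024
  Digit '2' (value 2) x 16^1 = 32
  Digit 'b' (value 11) x 16^0 = 11
Sum = 5163

5163


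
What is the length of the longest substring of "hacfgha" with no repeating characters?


Input: "hacfgha"
Sliding window (track last position of each char):
  Position 0 ('h'): window [0,0] length 1 -- new best
  Position 1 ('a'): window [0,1] length 2 -- new best
  Position 2 ('c'): window [0,2] length 3 -- new best
  Position 3 ('f'): window [0,3] length 4 -- new best
  Position 4 ('g'): window [0,4] length 5 -- new best
  Position 5 ('h'): repeat (last at 0), move window start to 1
  Position 5 ('h'): window [1,5] length 5
  Position 6 ('a'): repeat (last at 1), move window start to 2
  Position 6 ('a'): window [2,6] length 5
Longest substring with no repeats: "hacfg" with length 5

5


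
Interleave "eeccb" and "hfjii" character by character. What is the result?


Interleaving "eeccb" and "hfjii":
  Position 0: 'e' from first, 'h' from second => "eh"
  Position 1: 'e' from first, 'f' from second => "ef"
  Position 2: 'c' from first, 'j' from second => "cj"
  Position 3: 'c' from first, 'i' from second => "ci"
  Position 4: 'b' from first, 'i' from second => "bi"
Result: ehefcjcibi

ehefcjcibi


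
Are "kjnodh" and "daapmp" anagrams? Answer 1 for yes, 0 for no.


Strings: "kjnodh", "daapmp"
Sorted first:  dhjkno
Sorted second: aadmpp
Differ at position 0: 'd' vs 'a' => not anagrams

0


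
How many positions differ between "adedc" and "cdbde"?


Comparing "adedc" and "cdbde" position by position:
  Position 0: 'a' vs 'c' => DIFFER
  Position 1: 'd' vs 'd' => same
  Position 2: 'e' vs 'b' => DIFFER
  Position 3: 'd' vs 'd' => same
  Position 4: 'c' vs 'e' => DIFFER
Positions that differ: 3

3


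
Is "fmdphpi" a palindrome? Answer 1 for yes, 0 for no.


Input: fmdphpi
Reversed: iphpdmf
  Compare pos 0 ('f') with pos 6 ('i'): MISMATCH
  Compare pos 1 ('m') with pos 5 ('p'): MISMATCH
  Compare pos 2 ('d') with pos 4 ('h'): MISMATCH
Result: not a palindrome

0


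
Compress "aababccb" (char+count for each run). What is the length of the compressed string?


Input: aababccb
Runs:
  'a' x 2 => "a2"
  'b' x 1 => "b1"
  'a' x 1 => "a1"
  'b' x 1 => "b1"
  'c' x 2 => "c2"
  'b' x 1 => "b1"
Compressed: "a2b1a1b1c2b1"
Compressed length: 12

12


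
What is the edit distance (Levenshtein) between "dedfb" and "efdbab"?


Computing edit distance: "dedfb" -> "efdbab"
DP table:
           e    f    d    b    a    b
      0    1    2    3    4    5    6
  d   1    1    2    2    3    4    5
  e   2    1    2    3    3    4    5
  d   3    2    2    2    3    4    5
  f   4    3    2    3    3    4    5
  b   5    4    3    3    3    4    4
Edit distance = dp[5][6] = 4

4


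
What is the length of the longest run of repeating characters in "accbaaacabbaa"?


Input: "accbaaacabbaa"
Scanning for longest run:
  Position 1 ('c'): new char, reset run to 1
  Position 2 ('c'): continues run of 'c', length=2
  Position 3 ('b'): new char, reset run to 1
  Position 4 ('a'): new char, reset run to 1
  Position 5 ('a'): continues run of 'a', length=2
  Position 6 ('a'): continues run of 'a', length=3
  Position 7 ('c'): new char, reset run to 1
  Position 8 ('a'): new char, reset run to 1
  Position 9 ('b'): new char, reset run to 1
  Position 10 ('b'): continues run of 'b', length=2
  Position 11 ('a'): new char, reset run to 1
  Position 12 ('a'): continues run of 'a', length=2
Longest run: 'a' with length 3

3


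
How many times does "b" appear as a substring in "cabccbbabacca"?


Searching for "b" in "cabccbbabacca"
Scanning each position:
  Position 0: "c" => no
  Position 1: "a" => no
  Position 2: "b" => MATCH
  Position 3: "c" => no
  Position 4: "c" => no
  Position 5: "b" => MATCH
  Position 6: "b" => MATCH
  Position 7: "a" => no
  Position 8: "b" => MATCH
  Position 9: "a" => no
  Position 10: "c" => no
  Position 11: "c" => no
  Position 12: "a" => no
Total occurrences: 4

4


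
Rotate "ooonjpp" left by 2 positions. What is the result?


Input: "ooonjpp", rotate left by 2
First 2 characters: "oo"
Remaining characters: "onjpp"
Concatenate remaining + first: "onjpp" + "oo" = "onjppoo"

onjppoo


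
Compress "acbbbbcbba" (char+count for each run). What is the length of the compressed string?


Input: acbbbbcbba
Runs:
  'a' x 1 => "a1"
  'c' x 1 => "c1"
  'b' x 4 => "b4"
  'c' x 1 => "c1"
  'b' x 2 => "b2"
  'a' x 1 => "a1"
Compressed: "a1c1b4c1b2a1"
Compressed length: 12

12


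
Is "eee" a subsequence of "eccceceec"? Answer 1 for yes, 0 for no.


Check if "eee" is a subsequence of "eccceceec"
Greedy scan:
  Position 0 ('e'): matches sub[0] = 'e'
  Position 1 ('c'): no match needed
  Position 2 ('c'): no match needed
  Position 3 ('c'): no match needed
  Position 4 ('e'): matches sub[1] = 'e'
  Position 5 ('c'): no match needed
  Position 6 ('e'): matches sub[2] = 'e'
  Position 7 ('e'): no match needed
  Position 8 ('c'): no match needed
All 3 characters matched => is a subsequence

1


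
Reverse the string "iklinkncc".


Input: iklinkncc
Reading characters right to left:
  Position 8: 'c'
  Position 7: 'c'
  Position 6: 'n'
  Position 5: 'k'
  Position 4: 'n'
  Position 3: 'i'
  Position 2: 'l'
  Position 1: 'k'
  Position 0: 'i'
Reversed: ccnknilki

ccnknilki


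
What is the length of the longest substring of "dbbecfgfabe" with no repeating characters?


Input: "dbbecfgfabe"
Sliding window (track last position of each char):
  Position 0 ('d'): window [0,0] length 1 -- new best
  Position 1 ('b'): window [0,1] length 2 -- new best
  Position 2 ('b'): repeat (last at 1), move window start to 2
  Position 2 ('b'): window [2,2] length 1
  Position 3 ('e'): window [2,3] length 2
  Position 4 ('c'): window [2,4] length 3 -- new best
  Position 5 ('f'): window [2,5] length 4 -- new best
  Position 6 ('g'): window [2,6] length 5 -- new best
  Position 7 ('f'): repeat (last at 5), move window start to 6
  Position 7 ('f'): window [6,7] length 2
  Position 8 ('a'): window [6,8] length 3
  Position 9 ('b'): window [6,9] length 4
  Position 10 ('e'): window [6,10] length 5
Longest substring with no repeats: "becfg" with length 5

5


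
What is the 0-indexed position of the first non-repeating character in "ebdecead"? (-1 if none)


Input: ebdecead
Character frequencies:
  'a': 1
  'b': 1
  'c': 1
  'd': 2
  'e': 3
Scanning left to right for freq == 1:
  Position 0 ('e'): freq=3, skip
  Position 1 ('b'): unique! => answer = 1

1


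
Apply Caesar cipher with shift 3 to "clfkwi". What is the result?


Caesar cipher: shift "clfkwi" by 3
  'c' (pos 2) + 3 = pos 5 = 'f'
  'l' (pos 11) + 3 = pos 14 = 'o'
  'f' (pos 5) + 3 = pos 8 = 'i'
  'k' (pos 10) + 3 = pos 13 = 'n'
  'w' (pos 22) + 3 = pos 25 = 'z'
  'i' (pos 8) + 3 = pos 11 = 'l'
Result: foinzl

foinzl


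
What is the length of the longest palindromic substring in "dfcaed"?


Input: "dfcaed"
Checking substrings for palindromes:
  No multi-char palindromic substrings found
Longest palindromic substring: "d" with length 1

1


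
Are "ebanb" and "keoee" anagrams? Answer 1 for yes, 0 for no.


Strings: "ebanb", "keoee"
Sorted first:  abben
Sorted second: eeeko
Differ at position 0: 'a' vs 'e' => not anagrams

0


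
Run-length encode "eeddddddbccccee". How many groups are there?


Input: eeddddddbccccee
Scanning for consecutive runs:
  Group 1: 'e' x 2 (positions 0-1)
  Group 2: 'd' x 6 (positions 2-7)
  Group 3: 'b' x 1 (positions 8-8)
  Group 4: 'c' x 4 (positions 9-12)
  Group 5: 'e' x 2 (positions 13-14)
Total groups: 5

5


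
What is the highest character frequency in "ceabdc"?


Input: ceabdc
Character counts:
  'a': 1
  'b': 1
  'c': 2
  'd': 1
  'e': 1
Maximum frequency: 2

2


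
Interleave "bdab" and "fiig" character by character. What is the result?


Interleaving "bdab" and "fiig":
  Position 0: 'b' from first, 'f' from second => "bf"
  Position 1: 'd' from first, 'i' from second => "di"
  Position 2: 'a' from first, 'i' from second => "ai"
  Position 3: 'b' from first, 'g' from second => "bg"
Result: bfdiaibg

bfdiaibg


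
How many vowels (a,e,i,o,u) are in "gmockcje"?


Input: gmockcje
Checking each character:
  'g' at position 0: consonant
  'm' at position 1: consonant
  'o' at position 2: vowel (running total: 1)
  'c' at position 3: consonant
  'k' at position 4: consonant
  'c' at position 5: consonant
  'j' at position 6: consonant
  'e' at position 7: vowel (running total: 2)
Total vowels: 2

2


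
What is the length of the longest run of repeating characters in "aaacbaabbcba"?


Input: "aaacbaabbcba"
Scanning for longest run:
  Position 1 ('a'): continues run of 'a', length=2
  Position 2 ('a'): continues run of 'a', length=3
  Position 3 ('c'): new char, reset run to 1
  Position 4 ('b'): new char, reset run to 1
  Position 5 ('a'): new char, reset run to 1
  Position 6 ('a'): continues run of 'a', length=2
  Position 7 ('b'): new char, reset run to 1
  Position 8 ('b'): continues run of 'b', length=2
  Position 9 ('c'): new char, reset run to 1
  Position 10 ('b'): new char, reset run to 1
  Position 11 ('a'): new char, reset run to 1
Longest run: 'a' with length 3

3


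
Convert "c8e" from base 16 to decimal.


Input: "c8e" in base 16
Positional expansion:
  Digit 'c' (value 12) x 16^2 = 3072
  Digit '8' (value 8) x 16^1 = 128
  Digit 'e' (value 14) x 16^0 = 14
Sum = 3214

3214


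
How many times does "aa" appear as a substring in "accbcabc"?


Searching for "aa" in "accbcabc"
Scanning each position:
  Position 0: "ac" => no
  Position 1: "cc" => no
  Position 2: "cb" => no
  Position 3: "bc" => no
  Position 4: "ca" => no
  Position 5: "ab" => no
  Position 6: "bc" => no
Total occurrences: 0

0


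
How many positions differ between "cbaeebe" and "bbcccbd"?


Comparing "cbaeebe" and "bbcccbd" position by position:
  Position 0: 'c' vs 'b' => DIFFER
  Position 1: 'b' vs 'b' => same
  Position 2: 'a' vs 'c' => DIFFER
  Position 3: 'e' vs 'c' => DIFFER
  Position 4: 'e' vs 'c' => DIFFER
  Position 5: 'b' vs 'b' => same
  Position 6: 'e' vs 'd' => DIFFER
Positions that differ: 5

5


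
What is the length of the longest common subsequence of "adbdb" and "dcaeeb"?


LCS of "adbdb" and "dcaeeb"
DP table:
           d    c    a    e    e    b
      0    0    0    0    0    0    0
  a   0    0    0    1    1    1    1
  d   0    1    1    1    1    1    1
  b   0    1    1    1    1    1    2
  d   0    1    1    1    1    1    2
  b   0    1    1    1    1    1    2
LCS length = dp[5][6] = 2

2


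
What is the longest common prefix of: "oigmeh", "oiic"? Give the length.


Words: oigmeh, oiic
  Position 0: all 'o' => match
  Position 1: all 'i' => match
  Position 2: ('g', 'i') => mismatch, stop
LCP = "oi" (length 2)

2


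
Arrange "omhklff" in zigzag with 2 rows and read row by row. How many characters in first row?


Zigzag "omhklff" into 2 rows:
Placing characters:
  'o' => row 0
  'm' => row 1
  'h' => row 0
  'k' => row 1
  'l' => row 0
  'f' => row 1
  'f' => row 0
Rows:
  Row 0: "ohlf"
  Row 1: "mkf"
First row length: 4

4


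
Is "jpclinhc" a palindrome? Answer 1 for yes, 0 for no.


Input: jpclinhc
Reversed: chnilcpj
  Compare pos 0 ('j') with pos 7 ('c'): MISMATCH
  Compare pos 1 ('p') with pos 6 ('h'): MISMATCH
  Compare pos 2 ('c') with pos 5 ('n'): MISMATCH
  Compare pos 3 ('l') with pos 4 ('i'): MISMATCH
Result: not a palindrome

0


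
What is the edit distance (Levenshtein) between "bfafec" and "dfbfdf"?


Computing edit distance: "bfafec" -> "dfbfdf"
DP table:
           d    f    b    f    d    f
      0    1    2    3    4    5    6
  b   1    1    2    2    3    4    5
  f   2    2    1    2    2    3    4
  a   3    3    2    2    3    3    4
  f   4    4    3    3    2    3    3
  e   5    5    4    4    3    3    4
  c   6    6    5    5    4    4    4
Edit distance = dp[6][6] = 4

4


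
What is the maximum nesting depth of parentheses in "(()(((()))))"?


Input: "(()(((()))))"
Tracking depth:
  Position 0 '(': depth becomes 1
  Position 1 '(': depth becomes 2
  Position 2 ')': depth becomes 1
  Position 3 '(': depth becomes 2
  Position 4 '(': depth becomes 3
  Position 5 '(': depth becomes 4
  Position 6 '(': depth becomes 5
  Position 7 ')': depth becomes 4
  Position 8 ')': depth becomes 3
  Position 9 ')': depth becomes 2
  Position 10 ')': depth becomes 1
  Position 11 ')': depth becomes 0
Maximum depth reached: 5

5


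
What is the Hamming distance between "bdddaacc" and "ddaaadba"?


Comparing "bdddaacc" and "ddaaadba" position by position:
  Position 0: 'b' vs 'd' => differ
  Position 1: 'd' vs 'd' => same
  Position 2: 'd' vs 'a' => differ
  Position 3: 'd' vs 'a' => differ
  Position 4: 'a' vs 'a' => same
  Position 5: 'a' vs 'd' => differ
  Position 6: 'c' vs 'b' => differ
  Position 7: 'c' vs 'a' => differ
Total differences (Hamming distance): 6

6


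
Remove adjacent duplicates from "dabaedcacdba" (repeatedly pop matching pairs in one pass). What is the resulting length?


Input: dabaedcacdba
Stack-based adjacent duplicate removal:
  Read 'd': push. Stack: d
  Read 'a': push. Stack: da
  Read 'b': push. Stack: dab
  Read 'a': push. Stack: daba
  Read 'e': push. Stack: dabae
  Read 'd': push. Stack: dabaed
  Read 'c': push. Stack: dabaedc
  Read 'a': push. Stack: dabaedca
  Read 'c': push. Stack: dabaedcac
  Read 'd': push. Stack: dabaedcacd
  Read 'b': push. Stack: dabaedcacdb
  Read 'a': push. Stack: dabaedcacdba
Final stack: "dabaedcacdba" (length 12)

12


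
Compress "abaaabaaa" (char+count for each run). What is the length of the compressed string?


Input: abaaabaaa
Runs:
  'a' x 1 => "a1"
  'b' x 1 => "b1"
  'a' x 3 => "a3"
  'b' x 1 => "b1"
  'a' x 3 => "a3"
Compressed: "a1b1a3b1a3"
Compressed length: 10

10


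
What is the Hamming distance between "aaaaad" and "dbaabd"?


Comparing "aaaaad" and "dbaabd" position by position:
  Position 0: 'a' vs 'd' => differ
  Position 1: 'a' vs 'b' => differ
  Position 2: 'a' vs 'a' => same
  Position 3: 'a' vs 'a' => same
  Position 4: 'a' vs 'b' => differ
  Position 5: 'd' vs 'd' => same
Total differences (Hamming distance): 3

3


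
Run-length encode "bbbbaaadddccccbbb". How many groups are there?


Input: bbbbaaadddccccbbb
Scanning for consecutive runs:
  Group 1: 'b' x 4 (positions 0-3)
  Group 2: 'a' x 3 (positions 4-6)
  Group 3: 'd' x 3 (positions 7-9)
  Group 4: 'c' x 4 (positions 10-13)
  Group 5: 'b' x 3 (positions 14-16)
Total groups: 5

5


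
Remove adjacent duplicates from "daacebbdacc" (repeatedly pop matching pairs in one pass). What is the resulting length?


Input: daacebbdacc
Stack-based adjacent duplicate removal:
  Read 'd': push. Stack: d
  Read 'a': push. Stack: da
  Read 'a': matches stack top 'a' => pop. Stack: d
  Read 'c': push. Stack: dc
  Read 'e': push. Stack: dce
  Read 'b': push. Stack: dceb
  Read 'b': matches stack top 'b' => pop. Stack: dce
  Read 'd': push. Stack: dced
  Read 'a': push. Stack: dceda
  Read 'c': push. Stack: dcedac
  Read 'c': matches stack top 'c' => pop. Stack: dceda
Final stack: "dceda" (length 5)

5


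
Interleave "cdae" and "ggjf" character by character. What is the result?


Interleaving "cdae" and "ggjf":
  Position 0: 'c' from first, 'g' from second => "cg"
  Position 1: 'd' from first, 'g' from second => "dg"
  Position 2: 'a' from first, 'j' from second => "aj"
  Position 3: 'e' from first, 'f' from second => "ef"
Result: cgdgajef

cgdgajef


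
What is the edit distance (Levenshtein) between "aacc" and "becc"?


Computing edit distance: "aacc" -> "becc"
DP table:
           b    e    c    c
      0    1    2    3    4
  a   1    1    2    3    4
  a   2    2    2    3    4
  c   3    3    3    2    3
  c   4    4    4    3    2
Edit distance = dp[4][4] = 2

2


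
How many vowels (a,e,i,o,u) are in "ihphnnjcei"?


Input: ihphnnjcei
Checking each character:
  'i' at position 0: vowel (running total: 1)
  'h' at position 1: consonant
  'p' at position 2: consonant
  'h' at position 3: consonant
  'n' at position 4: consonant
  'n' at position 5: consonant
  'j' at position 6: consonant
  'c' at position 7: consonant
  'e' at position 8: vowel (running total: 2)
  'i' at position 9: vowel (running total: 3)
Total vowels: 3

3


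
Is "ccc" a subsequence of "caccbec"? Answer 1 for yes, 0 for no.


Check if "ccc" is a subsequence of "caccbec"
Greedy scan:
  Position 0 ('c'): matches sub[0] = 'c'
  Position 1 ('a'): no match needed
  Position 2 ('c'): matches sub[1] = 'c'
  Position 3 ('c'): matches sub[2] = 'c'
  Position 4 ('b'): no match needed
  Position 5 ('e'): no match needed
  Position 6 ('c'): no match needed
All 3 characters matched => is a subsequence

1


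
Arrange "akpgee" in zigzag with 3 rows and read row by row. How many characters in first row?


Zigzag "akpgee" into 3 rows:
Placing characters:
  'a' => row 0
  'k' => row 1
  'p' => row 2
  'g' => row 1
  'e' => row 0
  'e' => row 1
Rows:
  Row 0: "ae"
  Row 1: "kge"
  Row 2: "p"
First row length: 2

2


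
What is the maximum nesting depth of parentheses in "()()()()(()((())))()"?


Input: "()()()()(()((())))()"
Tracking depth:
  Position 0 '(': depth becomes 1
  Position 1 ')': depth becomes 0
  Position 2 '(': depth becomes 1
  Position 3 ')': depth becomes 0
  Position 4 '(': depth becomes 1
  Position 5 ')': depth becomes 0
  Position 6 '(': depth becomes 1
  Position 7 ')': depth becomes 0
  Position 8 '(': depth becomes 1
  Position 9 '(': depth becomes 2
  Position 10 ')': depth becomes 1
  Position 11 '(': depth becomes 2
  Position 12 '(': depth becomes 3
  Position 13 '(': depth becomes 4
  Position 14 ')': depth becomes 3
  Position 15 ')': depth becomes 2
  Position 16 ')': depth becomes 1
  Position 17 ')': depth becomes 0
  Position 18 '(': depth becomes 1
  Position 19 ')': depth becomes 0
Maximum depth reached: 4

4


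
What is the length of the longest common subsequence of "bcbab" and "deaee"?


LCS of "bcbab" and "deaee"
DP table:
           d    e    a    e    e
      0    0    0    0    0    0
  b   0    0    0    0    0    0
  c   0    0    0    0    0    0
  b   0    0    0    0    0    0
  a   0    0    0    1    1    1
  b   0    0    0    1    1    1
LCS length = dp[5][5] = 1

1


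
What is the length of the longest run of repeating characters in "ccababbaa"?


Input: "ccababbaa"
Scanning for longest run:
  Position 1 ('c'): continues run of 'c', length=2
  Position 2 ('a'): new char, reset run to 1
  Position 3 ('b'): new char, reset run to 1
  Position 4 ('a'): new char, reset run to 1
  Position 5 ('b'): new char, reset run to 1
  Position 6 ('b'): continues run of 'b', length=2
  Position 7 ('a'): new char, reset run to 1
  Position 8 ('a'): continues run of 'a', length=2
Longest run: 'c' with length 2

2


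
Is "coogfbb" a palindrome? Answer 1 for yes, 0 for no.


Input: coogfbb
Reversed: bbfgooc
  Compare pos 0 ('c') with pos 6 ('b'): MISMATCH
  Compare pos 1 ('o') with pos 5 ('b'): MISMATCH
  Compare pos 2 ('o') with pos 4 ('f'): MISMATCH
Result: not a palindrome

0


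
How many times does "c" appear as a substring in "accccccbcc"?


Searching for "c" in "accccccbcc"
Scanning each position:
  Position 0: "a" => no
  Position 1: "c" => MATCH
  Position 2: "c" => MATCH
  Position 3: "c" => MATCH
  Position 4: "c" => MATCH
  Position 5: "c" => MATCH
  Position 6: "c" => MATCH
  Position 7: "b" => no
  Position 8: "c" => MATCH
  Position 9: "c" => MATCH
Total occurrences: 8

8


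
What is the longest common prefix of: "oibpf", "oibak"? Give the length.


Words: oibpf, oibak
  Position 0: all 'o' => match
  Position 1: all 'i' => match
  Position 2: all 'b' => match
  Position 3: ('p', 'a') => mismatch, stop
LCP = "oib" (length 3)

3


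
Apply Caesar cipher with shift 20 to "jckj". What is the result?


Caesar cipher: shift "jckj" by 20
  'j' (pos 9) + 20 = pos 3 = 'd'
  'c' (pos 2) + 20 = pos 22 = 'w'
  'k' (pos 10) + 20 = pos 4 = 'e'
  'j' (pos 9) + 20 = pos 3 = 'd'
Result: dwed

dwed


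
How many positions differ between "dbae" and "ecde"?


Comparing "dbae" and "ecde" position by position:
  Position 0: 'd' vs 'e' => DIFFER
  Position 1: 'b' vs 'c' => DIFFER
  Position 2: 'a' vs 'd' => DIFFER
  Position 3: 'e' vs 'e' => same
Positions that differ: 3

3


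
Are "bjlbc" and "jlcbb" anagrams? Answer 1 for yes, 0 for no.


Strings: "bjlbc", "jlcbb"
Sorted first:  bbcjl
Sorted second: bbcjl
Sorted forms match => anagrams

1


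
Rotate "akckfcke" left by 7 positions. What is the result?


Input: "akckfcke", rotate left by 7
First 7 characters: "akckfck"
Remaining characters: "e"
Concatenate remaining + first: "e" + "akckfck" = "eakckfck"

eakckfck


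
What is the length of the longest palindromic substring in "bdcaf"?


Input: "bdcaf"
Checking substrings for palindromes:
  No multi-char palindromic substrings found
Longest palindromic substring: "b" with length 1

1


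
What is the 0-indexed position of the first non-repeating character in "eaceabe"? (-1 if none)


Input: eaceabe
Character frequencies:
  'a': 2
  'b': 1
  'c': 1
  'e': 3
Scanning left to right for freq == 1:
  Position 0 ('e'): freq=3, skip
  Position 1 ('a'): freq=2, skip
  Position 2 ('c'): unique! => answer = 2

2


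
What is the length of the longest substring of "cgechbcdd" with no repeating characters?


Input: "cgechbcdd"
Sliding window (track last position of each char):
  Position 0 ('c'): window [0,0] length 1 -- new best
  Position 1 ('g'): window [0,1] length 2 -- new best
  Position 2 ('e'): window [0,2] length 3 -- new best
  Position 3 ('c'): repeat (last at 0), move window start to 1
  Position 3 ('c'): window [1,3] length 3
  Position 4 ('h'): window [1,4] length 4 -- new best
  Position 5 ('b'): window [1,5] length 5 -- new best
  Position 6 ('c'): repeat (last at 3), move window start to 4
  Position 6 ('c'): window [4,6] length 3
  Position 7 ('d'): window [4,7] length 4
  Position 8 ('d'): repeat (last at 7), move window start to 8
  Position 8 ('d'): window [8,8] length 1
Longest substring with no repeats: "gechb" with length 5

5


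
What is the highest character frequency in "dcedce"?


Input: dcedce
Character counts:
  'c': 2
  'd': 2
  'e': 2
Maximum frequency: 2

2


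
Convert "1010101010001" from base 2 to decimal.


Input: "1010101010001" in base 2
Positional expansion:
  Digit '1' (value 1) x 2^12 = 4096
  Digit '0' (value 0) x 2^11 = 0
  Digit '1' (value 1) x 2^10 = 1024
  Digit '0' (value 0) x 2^9 = 0
  Digit '1' (value 1) x 2^8 = 256
  Digit '0' (value 0) x 2^7 = 0
  Digit '1' (value 1) x 2^6 = 64
  Digit '0' (value 0) x 2^5 = 0
  Digit '1' (value 1) x 2^4 = 16
  Digit '0' (value 0) x 2^3 = 0
  Digit '0' (value 0) x 2^2 = 0
  Digit '0' (value 0) x 2^1 = 0
  Digit '1' (value 1) x 2^0 = 1
Sum = 5457

5457


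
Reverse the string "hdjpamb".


Input: hdjpamb
Reading characters right to left:
  Position 6: 'b'
  Position 5: 'm'
  Position 4: 'a'
  Position 3: 'p'
  Position 2: 'j'
  Position 1: 'd'
  Position 0: 'h'
Reversed: bmapjdh

bmapjdh


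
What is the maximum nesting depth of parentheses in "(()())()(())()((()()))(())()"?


Input: "(()())()(())()((()()))(())()"
Tracking depth:
  Position 0 '(': depth becomes 1
  Position 1 '(': depth becomes 2
  Position 2 ')': depth becomes 1
  Position 3 '(': depth becomes 2
  Position 4 ')': depth becomes 1
  Position 5 ')': depth becomes 0
  Position 6 '(': depth becomes 1
  Position 7 ')': depth becomes 0
  Position 8 '(': depth becomes 1
  Position 9 '(': depth becomes 2
  Position 10 ')': depth becomes 1
  Position 11 ')': depth becomes 0
  Position 12 '(': depth becomes 1
  Position 13 ')': depth becomes 0
  Position 14 '(': depth becomes 1
  Position 15 '(': depth becomes 2
  Position 16 '(': depth becomes 3
  Position 17 ')': depth becomes 2
  Position 18 '(': depth becomes 3
  Position 19 ')': depth becomes 2
  Position 20 ')': depth becomes 1
  Position 21 ')': depth becomes 0
  Position 22 '(': depth becomes 1
  Position 23 '(': depth becomes 2
  Position 24 ')': depth becomes 1
  Position 25 ')': depth becomes 0
  Position 26 '(': depth becomes 1
  Position 27 ')': depth becomes 0
Maximum depth reached: 3

3


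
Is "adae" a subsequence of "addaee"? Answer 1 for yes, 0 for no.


Check if "adae" is a subsequence of "addaee"
Greedy scan:
  Position 0 ('a'): matches sub[0] = 'a'
  Position 1 ('d'): matches sub[1] = 'd'
  Position 2 ('d'): no match needed
  Position 3 ('a'): matches sub[2] = 'a'
  Position 4 ('e'): matches sub[3] = 'e'
  Position 5 ('e'): no match needed
All 4 characters matched => is a subsequence

1


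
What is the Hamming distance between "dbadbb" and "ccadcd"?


Comparing "dbadbb" and "ccadcd" position by position:
  Position 0: 'd' vs 'c' => differ
  Position 1: 'b' vs 'c' => differ
  Position 2: 'a' vs 'a' => same
  Position 3: 'd' vs 'd' => same
  Position 4: 'b' vs 'c' => differ
  Position 5: 'b' vs 'd' => differ
Total differences (Hamming distance): 4

4


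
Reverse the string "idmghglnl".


Input: idmghglnl
Reading characters right to left:
  Position 8: 'l'
  Position 7: 'n'
  Position 6: 'l'
  Position 5: 'g'
  Position 4: 'h'
  Position 3: 'g'
  Position 2: 'm'
  Position 1: 'd'
  Position 0: 'i'
Reversed: lnlghgmdi

lnlghgmdi


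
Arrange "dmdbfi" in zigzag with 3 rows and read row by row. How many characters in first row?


Zigzag "dmdbfi" into 3 rows:
Placing characters:
  'd' => row 0
  'm' => row 1
  'd' => row 2
  'b' => row 1
  'f' => row 0
  'i' => row 1
Rows:
  Row 0: "df"
  Row 1: "mbi"
  Row 2: "d"
First row length: 2

2


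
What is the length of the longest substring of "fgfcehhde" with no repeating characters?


Input: "fgfcehhde"
Sliding window (track last position of each char):
  Position 0 ('f'): window [0,0] length 1 -- new best
  Position 1 ('g'): window [0,1] length 2 -- new best
  Position 2 ('f'): repeat (last at 0), move window start to 1
  Position 2 ('f'): window [1,2] length 2
  Position 3 ('c'): window [1,3] length 3 -- new best
  Position 4 ('e'): window [1,4] length 4 -- new best
  Position 5 ('h'): window [1,5] length 5 -- new best
  Position 6 ('h'): repeat (last at 5), move window start to 6
  Position 6 ('h'): window [6,6] length 1
  Position 7 ('d'): window [6,7] length 2
  Position 8 ('e'): window [6,8] length 3
Longest substring with no repeats: "gfceh" with length 5

5


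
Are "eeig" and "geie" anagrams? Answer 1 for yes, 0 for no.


Strings: "eeig", "geie"
Sorted first:  eegi
Sorted second: eegi
Sorted forms match => anagrams

1


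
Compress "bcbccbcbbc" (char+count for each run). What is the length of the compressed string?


Input: bcbccbcbbc
Runs:
  'b' x 1 => "b1"
  'c' x 1 => "c1"
  'b' x 1 => "b1"
  'c' x 2 => "c2"
  'b' x 1 => "b1"
  'c' x 1 => "c1"
  'b' x 2 => "b2"
  'c' x 1 => "c1"
Compressed: "b1c1b1c2b1c1b2c1"
Compressed length: 16

16


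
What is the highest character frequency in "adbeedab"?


Input: adbeedab
Character counts:
  'a': 2
  'b': 2
  'd': 2
  'e': 2
Maximum frequency: 2

2


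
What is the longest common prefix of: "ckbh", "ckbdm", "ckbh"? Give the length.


Words: ckbh, ckbdm, ckbh
  Position 0: all 'c' => match
  Position 1: all 'k' => match
  Position 2: all 'b' => match
  Position 3: ('h', 'd', 'h') => mismatch, stop
LCP = "ckb" (length 3)

3


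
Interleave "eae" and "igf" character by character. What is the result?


Interleaving "eae" and "igf":
  Position 0: 'e' from first, 'i' from second => "ei"
  Position 1: 'a' from first, 'g' from second => "ag"
  Position 2: 'e' from first, 'f' from second => "ef"
Result: eiagef

eiagef


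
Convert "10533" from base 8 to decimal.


Input: "10533" in base 8
Positional expansion:
  Digit '1' (value 1) x 8^4 = 4096
  Digit '0' (value 0) x 8^3 = 0
  Digit '5' (value 5) x 8^2 = 320
  Digit '3' (value 3) x 8^1 = 24
  Digit '3' (value 3) x 8^0 = 3
Sum = 4443

4443


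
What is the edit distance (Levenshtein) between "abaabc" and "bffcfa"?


Computing edit distance: "abaabc" -> "bffcfa"
DP table:
           b    f    f    c    f    a
      0    1    2    3    4    5    6
  a   1    1    2    3    4    5    5
  b   2    1    2    3    4    5    6
  a   3    2    2    3    4    5    5
  a   4    3    3    3    4    5    5
  b   5    4    4    4    4    5    6
  c   6    5    5    5    4    5    6
Edit distance = dp[6][6] = 6

6


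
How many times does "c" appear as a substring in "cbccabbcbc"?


Searching for "c" in "cbccabbcbc"
Scanning each position:
  Position 0: "c" => MATCH
  Position 1: "b" => no
  Position 2: "c" => MATCH
  Position 3: "c" => MATCH
  Position 4: "a" => no
  Position 5: "b" => no
  Position 6: "b" => no
  Position 7: "c" => MATCH
  Position 8: "b" => no
  Position 9: "c" => MATCH
Total occurrences: 5

5


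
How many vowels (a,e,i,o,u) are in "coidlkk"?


Input: coidlkk
Checking each character:
  'c' at position 0: consonant
  'o' at position 1: vowel (running total: 1)
  'i' at position 2: vowel (running total: 2)
  'd' at position 3: consonant
  'l' at position 4: consonant
  'k' at position 5: consonant
  'k' at position 6: consonant
Total vowels: 2

2


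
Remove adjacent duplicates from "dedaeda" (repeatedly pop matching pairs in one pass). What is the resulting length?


Input: dedaeda
Stack-based adjacent duplicate removal:
  Read 'd': push. Stack: d
  Read 'e': push. Stack: de
  Read 'd': push. Stack: ded
  Read 'a': push. Stack: deda
  Read 'e': push. Stack: dedae
  Read 'd': push. Stack: dedaed
  Read 'a': push. Stack: dedaeda
Final stack: "dedaeda" (length 7)

7


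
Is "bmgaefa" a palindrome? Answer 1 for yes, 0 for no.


Input: bmgaefa
Reversed: afeagmb
  Compare pos 0 ('b') with pos 6 ('a'): MISMATCH
  Compare pos 1 ('m') with pos 5 ('f'): MISMATCH
  Compare pos 2 ('g') with pos 4 ('e'): MISMATCH
Result: not a palindrome

0


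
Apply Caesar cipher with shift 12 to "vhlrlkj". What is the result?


Caesar cipher: shift "vhlrlkj" by 12
  'v' (pos 21) + 12 = pos 7 = 'h'
  'h' (pos 7) + 12 = pos 19 = 't'
  'l' (pos 11) + 12 = pos 23 = 'x'
  'r' (pos 17) + 12 = pos 3 = 'd'
  'l' (pos 11) + 12 = pos 23 = 'x'
  'k' (pos 10) + 12 = pos 22 = 'w'
  'j' (pos 9) + 12 = pos 21 = 'v'
Result: htxdxwv

htxdxwv


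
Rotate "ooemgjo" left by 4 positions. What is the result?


Input: "ooemgjo", rotate left by 4
First 4 characters: "ooem"
Remaining characters: "gjo"
Concatenate remaining + first: "gjo" + "ooem" = "gjoooem"

gjoooem


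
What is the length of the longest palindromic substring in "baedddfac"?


Input: "baedddfac"
Checking substrings for palindromes:
  [3:6] "ddd" (len 3) => palindrome
  [3:5] "dd" (len 2) => palindrome
  [4:6] "dd" (len 2) => palindrome
Longest palindromic substring: "ddd" with length 3

3


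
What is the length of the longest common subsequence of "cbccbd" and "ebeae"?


LCS of "cbccbd" and "ebeae"
DP table:
           e    b    e    a    e
      0    0    0    0    0    0
  c   0    0    0    0    0    0
  b   0    0    1    1    1    1
  c   0    0    1    1    1    1
  c   0    0    1    1    1    1
  b   0    0    1    1    1    1
  d   0    0    1    1    1    1
LCS length = dp[6][5] = 1

1


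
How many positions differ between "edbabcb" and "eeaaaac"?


Comparing "edbabcb" and "eeaaaac" position by position:
  Position 0: 'e' vs 'e' => same
  Position 1: 'd' vs 'e' => DIFFER
  Position 2: 'b' vs 'a' => DIFFER
  Position 3: 'a' vs 'a' => same
  Position 4: 'b' vs 'a' => DIFFER
  Position 5: 'c' vs 'a' => DIFFER
  Position 6: 'b' vs 'c' => DIFFER
Positions that differ: 5

5


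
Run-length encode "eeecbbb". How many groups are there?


Input: eeecbbb
Scanning for consecutive runs:
  Group 1: 'e' x 3 (positions 0-2)
  Group 2: 'c' x 1 (positions 3-3)
  Group 3: 'b' x 3 (positions 4-6)
Total groups: 3

3


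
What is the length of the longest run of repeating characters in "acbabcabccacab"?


Input: "acbabcabccacab"
Scanning for longest run:
  Position 1 ('c'): new char, reset run to 1
  Position 2 ('b'): new char, reset run to 1
  Position 3 ('a'): new char, reset run to 1
  Position 4 ('b'): new char, reset run to 1
  Position 5 ('c'): new char, reset run to 1
  Position 6 ('a'): new char, reset run to 1
  Position 7 ('b'): new char, reset run to 1
  Position 8 ('c'): new char, reset run to 1
  Position 9 ('c'): continues run of 'c', length=2
  Position 10 ('a'): new char, reset run to 1
  Position 11 ('c'): new char, reset run to 1
  Position 12 ('a'): new char, reset run to 1
  Position 13 ('b'): new char, reset run to 1
Longest run: 'c' with length 2

2


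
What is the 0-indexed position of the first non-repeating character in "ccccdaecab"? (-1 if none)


Input: ccccdaecab
Character frequencies:
  'a': 2
  'b': 1
  'c': 5
  'd': 1
  'e': 1
Scanning left to right for freq == 1:
  Position 0 ('c'): freq=5, skip
  Position 1 ('c'): freq=5, skip
  Position 2 ('c'): freq=5, skip
  Position 3 ('c'): freq=5, skip
  Position 4 ('d'): unique! => answer = 4

4


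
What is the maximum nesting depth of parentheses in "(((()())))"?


Input: "(((()())))"
Tracking depth:
  Position 0 '(': depth becomes 1
  Position 1 '(': depth becomes 2
  Position 2 '(': depth becomes 3
  Position 3 '(': depth becomes 4
  Position 4 ')': depth becomes 3
  Position 5 '(': depth becomes 4
  Position 6 ')': depth becomes 3
  Position 7 ')': depth becomes 2
  Position 8 ')': depth becomes 1
  Position 9 ')': depth becomes 0
Maximum depth reached: 4

4


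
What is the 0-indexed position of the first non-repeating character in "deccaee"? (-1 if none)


Input: deccaee
Character frequencies:
  'a': 1
  'c': 2
  'd': 1
  'e': 3
Scanning left to right for freq == 1:
  Position 0 ('d'): unique! => answer = 0

0


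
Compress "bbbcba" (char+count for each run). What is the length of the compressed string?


Input: bbbcba
Runs:
  'b' x 3 => "b3"
  'c' x 1 => "c1"
  'b' x 1 => "b1"
  'a' x 1 => "a1"
Compressed: "b3c1b1a1"
Compressed length: 8

8


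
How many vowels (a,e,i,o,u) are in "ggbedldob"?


Input: ggbedldob
Checking each character:
  'g' at position 0: consonant
  'g' at position 1: consonant
  'b' at position 2: consonant
  'e' at position 3: vowel (running total: 1)
  'd' at position 4: consonant
  'l' at position 5: consonant
  'd' at position 6: consonant
  'o' at position 7: vowel (running total: 2)
  'b' at position 8: consonant
Total vowels: 2

2


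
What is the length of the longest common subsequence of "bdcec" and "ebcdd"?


LCS of "bdcec" and "ebcdd"
DP table:
           e    b    c    d    d
      0    0    0    0    0    0
  b   0    0    1    1    1    1
  d   0    0    1    1    2    2
  c   0    0    1    2    2    2
  e   0    1    1    2    2    2
  c   0    1    1    2    2    2
LCS length = dp[5][5] = 2

2


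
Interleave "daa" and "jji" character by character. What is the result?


Interleaving "daa" and "jji":
  Position 0: 'd' from first, 'j' from second => "dj"
  Position 1: 'a' from first, 'j' from second => "aj"
  Position 2: 'a' from first, 'i' from second => "ai"
Result: djajai

djajai


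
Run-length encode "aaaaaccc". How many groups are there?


Input: aaaaaccc
Scanning for consecutive runs:
  Group 1: 'a' x 5 (positions 0-4)
  Group 2: 'c' x 3 (positions 5-7)
Total groups: 2

2


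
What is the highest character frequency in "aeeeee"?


Input: aeeeee
Character counts:
  'a': 1
  'e': 5
Maximum frequency: 5

5


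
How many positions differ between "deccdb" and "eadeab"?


Comparing "deccdb" and "eadeab" position by position:
  Position 0: 'd' vs 'e' => DIFFER
  Position 1: 'e' vs 'a' => DIFFER
  Position 2: 'c' vs 'd' => DIFFER
  Position 3: 'c' vs 'e' => DIFFER
  Position 4: 'd' vs 'a' => DIFFER
  Position 5: 'b' vs 'b' => same
Positions that differ: 5

5


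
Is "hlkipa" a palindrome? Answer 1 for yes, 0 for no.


Input: hlkipa
Reversed: apiklh
  Compare pos 0 ('h') with pos 5 ('a'): MISMATCH
  Compare pos 1 ('l') with pos 4 ('p'): MISMATCH
  Compare pos 2 ('k') with pos 3 ('i'): MISMATCH
Result: not a palindrome

0


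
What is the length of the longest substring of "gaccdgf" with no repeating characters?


Input: "gaccdgf"
Sliding window (track last position of each char):
  Position 0 ('g'): window [0,0] length 1 -- new best
  Position 1 ('a'): window [0,1] length 2 -- new best
  Position 2 ('c'): window [0,2] length 3 -- new best
  Position 3 ('c'): repeat (last at 2), move window start to 3
  Position 3 ('c'): window [3,3] length 1
  Position 4 ('d'): window [3,4] length 2
  Position 5 ('g'): window [3,5] length 3
  Position 6 ('f'): window [3,6] length 4 -- new best
Longest substring with no repeats: "cdgf" with length 4

4


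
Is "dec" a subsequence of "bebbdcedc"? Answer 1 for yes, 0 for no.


Check if "dec" is a subsequence of "bebbdcedc"
Greedy scan:
  Position 0 ('b'): no match needed
  Position 1 ('e'): no match needed
  Position 2 ('b'): no match needed
  Position 3 ('b'): no match needed
  Position 4 ('d'): matches sub[0] = 'd'
  Position 5 ('c'): no match needed
  Position 6 ('e'): matches sub[1] = 'e'
  Position 7 ('d'): no match needed
  Position 8 ('c'): matches sub[2] = 'c'
All 3 characters matched => is a subsequence

1
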